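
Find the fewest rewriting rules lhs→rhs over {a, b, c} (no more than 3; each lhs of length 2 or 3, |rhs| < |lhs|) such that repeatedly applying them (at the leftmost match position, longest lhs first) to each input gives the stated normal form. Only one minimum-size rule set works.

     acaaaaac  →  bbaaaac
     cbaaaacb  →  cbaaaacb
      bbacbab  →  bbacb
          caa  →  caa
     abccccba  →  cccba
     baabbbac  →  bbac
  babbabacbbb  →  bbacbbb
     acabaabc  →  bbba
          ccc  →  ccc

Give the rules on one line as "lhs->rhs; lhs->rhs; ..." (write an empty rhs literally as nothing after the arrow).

  | acaaaaac => bbaaaac
  | cbaaaacb
  | bbacbab => bbacb
  | caa

ab->; abc->; aca->bb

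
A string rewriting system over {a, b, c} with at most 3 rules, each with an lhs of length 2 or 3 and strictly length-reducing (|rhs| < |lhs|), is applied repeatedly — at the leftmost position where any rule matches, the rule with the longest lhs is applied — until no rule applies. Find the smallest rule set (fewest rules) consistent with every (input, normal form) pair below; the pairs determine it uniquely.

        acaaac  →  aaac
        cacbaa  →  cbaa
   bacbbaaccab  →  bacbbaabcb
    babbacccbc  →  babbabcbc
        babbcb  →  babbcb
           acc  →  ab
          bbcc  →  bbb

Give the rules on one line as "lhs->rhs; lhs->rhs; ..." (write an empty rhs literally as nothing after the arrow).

ca->; cc->b; cca->bc

  | acaaac => aaac
  | cacbaa => cbaa
  | bacbbaaccab => bacbbaabcb
  | babbacccbc => babbabcbc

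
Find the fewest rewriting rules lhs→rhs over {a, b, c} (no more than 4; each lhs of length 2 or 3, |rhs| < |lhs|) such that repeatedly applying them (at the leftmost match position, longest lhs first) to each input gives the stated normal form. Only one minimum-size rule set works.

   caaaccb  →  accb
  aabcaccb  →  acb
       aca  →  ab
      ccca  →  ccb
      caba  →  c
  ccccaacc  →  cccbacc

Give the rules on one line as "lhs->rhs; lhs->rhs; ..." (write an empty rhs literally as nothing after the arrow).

  | caaaccb => baaccb => bcccb => accb
  | aabcaccb => cbcaccb => cbbccb => caccb => bccb => acb
  | aca => ab
  | ccca => ccb

aa->c; bb->a; bcc->ac; ca->b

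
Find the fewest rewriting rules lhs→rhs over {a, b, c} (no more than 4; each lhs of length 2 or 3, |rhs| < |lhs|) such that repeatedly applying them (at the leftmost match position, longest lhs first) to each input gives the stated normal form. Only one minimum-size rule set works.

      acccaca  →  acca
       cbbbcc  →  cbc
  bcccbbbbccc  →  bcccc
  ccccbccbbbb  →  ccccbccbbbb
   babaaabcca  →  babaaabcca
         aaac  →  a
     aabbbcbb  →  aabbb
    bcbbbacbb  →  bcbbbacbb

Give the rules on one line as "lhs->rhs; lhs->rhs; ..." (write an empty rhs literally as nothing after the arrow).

aac->; bbc->; cac->

  | acccaca => acca
  | cbbbcc => cbc
  | bcccbbbbccc => bcccbbcc => bcccc
  | ccccbccbbbb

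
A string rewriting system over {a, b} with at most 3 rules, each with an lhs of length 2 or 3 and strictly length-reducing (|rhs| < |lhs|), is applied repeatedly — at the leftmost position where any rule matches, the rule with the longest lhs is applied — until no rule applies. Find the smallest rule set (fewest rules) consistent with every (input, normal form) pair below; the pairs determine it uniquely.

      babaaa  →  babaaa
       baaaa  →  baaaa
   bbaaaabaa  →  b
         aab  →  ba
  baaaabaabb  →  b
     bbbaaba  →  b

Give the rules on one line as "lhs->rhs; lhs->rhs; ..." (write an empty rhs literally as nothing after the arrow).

  | babaaa
  | baaaa
  | bbaaaabaa => bbaaabaa => bbaabaa => bbabaa => bbbaa => bbaa => bba => bb => b
  | aab => ba

aab->ba; bb->b; bba->bb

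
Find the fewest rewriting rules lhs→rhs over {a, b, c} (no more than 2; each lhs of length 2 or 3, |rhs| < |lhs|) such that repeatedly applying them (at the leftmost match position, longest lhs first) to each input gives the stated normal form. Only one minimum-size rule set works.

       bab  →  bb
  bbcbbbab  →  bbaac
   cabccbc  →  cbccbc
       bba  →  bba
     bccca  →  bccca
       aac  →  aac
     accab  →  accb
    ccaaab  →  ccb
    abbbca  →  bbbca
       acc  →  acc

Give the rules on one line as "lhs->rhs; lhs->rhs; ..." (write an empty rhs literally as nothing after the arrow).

  | bab => bb
  | bbcbbbab => bbacbab => bbacbb => bbaac
  | cabccbc => cbccbc
  | bba

ab->b; cbb->ac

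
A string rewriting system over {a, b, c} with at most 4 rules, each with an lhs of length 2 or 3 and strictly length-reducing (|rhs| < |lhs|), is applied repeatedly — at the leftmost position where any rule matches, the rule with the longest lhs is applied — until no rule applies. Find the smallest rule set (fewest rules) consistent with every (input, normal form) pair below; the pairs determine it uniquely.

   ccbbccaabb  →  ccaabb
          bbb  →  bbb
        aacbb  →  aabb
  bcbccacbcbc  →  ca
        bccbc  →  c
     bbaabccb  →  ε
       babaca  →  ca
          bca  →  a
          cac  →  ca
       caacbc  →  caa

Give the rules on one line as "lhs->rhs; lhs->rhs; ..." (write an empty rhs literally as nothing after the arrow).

ac->a; ba->; bc->; cb->

  | ccbbccaabb => cbccaabb => ccaabb
  | bbb
  | aacbb => aabb
  | bcbccacbcbc => bccacbcbc => cacbcbc => cabcbc => cabc => ca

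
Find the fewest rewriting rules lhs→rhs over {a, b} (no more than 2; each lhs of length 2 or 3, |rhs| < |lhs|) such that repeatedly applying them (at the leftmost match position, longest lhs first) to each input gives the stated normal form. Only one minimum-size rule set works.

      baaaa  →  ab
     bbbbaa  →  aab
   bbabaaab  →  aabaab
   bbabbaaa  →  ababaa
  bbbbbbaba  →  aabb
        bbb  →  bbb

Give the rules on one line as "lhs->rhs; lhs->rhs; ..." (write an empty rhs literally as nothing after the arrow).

  | baaaa => bba => ab
  | bbbbaa => bbaba => abba => aab
  | bbabaaab => abbaaab => aabaab
  | bbabbaaa => abbbaaa => ababaa

aaa->b; bba->ab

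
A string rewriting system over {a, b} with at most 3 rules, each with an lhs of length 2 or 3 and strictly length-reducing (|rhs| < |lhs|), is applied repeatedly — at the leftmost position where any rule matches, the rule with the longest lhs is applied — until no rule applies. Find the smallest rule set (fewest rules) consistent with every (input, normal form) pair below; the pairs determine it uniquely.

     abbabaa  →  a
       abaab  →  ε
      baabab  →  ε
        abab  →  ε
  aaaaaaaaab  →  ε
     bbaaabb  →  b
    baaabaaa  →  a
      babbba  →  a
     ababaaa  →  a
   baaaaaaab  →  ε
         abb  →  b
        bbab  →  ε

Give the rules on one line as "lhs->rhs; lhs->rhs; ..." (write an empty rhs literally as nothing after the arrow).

aa->a; ab->; ba->a

  | abbabaa => babaa => abaa => aa => a
  | abaab => aab => ab => ε
  | baabab => aabab => abab => ab => ε
  | abab => ab => ε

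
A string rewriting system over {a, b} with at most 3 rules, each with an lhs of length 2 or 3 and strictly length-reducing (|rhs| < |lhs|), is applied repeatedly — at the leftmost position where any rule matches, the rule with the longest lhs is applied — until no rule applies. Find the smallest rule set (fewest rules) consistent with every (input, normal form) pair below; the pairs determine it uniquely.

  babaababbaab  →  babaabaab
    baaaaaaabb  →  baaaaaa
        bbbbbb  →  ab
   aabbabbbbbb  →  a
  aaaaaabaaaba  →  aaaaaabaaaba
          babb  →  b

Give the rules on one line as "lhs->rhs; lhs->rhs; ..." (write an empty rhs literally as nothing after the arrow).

abb->; bb->a; bbb->aa

  | babaababbaab => babaabaab
  | baaaaaaabb => baaaaaa
  | bbbbbb => aabbb => ab
  | aabbabbbbbb => aabbbbbb => abbbb => bb => a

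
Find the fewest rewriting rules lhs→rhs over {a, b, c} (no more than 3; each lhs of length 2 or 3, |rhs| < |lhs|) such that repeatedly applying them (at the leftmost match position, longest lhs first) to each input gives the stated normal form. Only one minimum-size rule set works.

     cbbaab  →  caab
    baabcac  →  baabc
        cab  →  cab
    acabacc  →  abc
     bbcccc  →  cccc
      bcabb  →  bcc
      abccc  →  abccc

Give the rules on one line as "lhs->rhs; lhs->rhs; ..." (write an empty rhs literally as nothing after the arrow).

  | cbbaab => caab
  | baabcac => baabc
  | cab
  | acabacc => abacc => abc

abb->c; ac->; bb->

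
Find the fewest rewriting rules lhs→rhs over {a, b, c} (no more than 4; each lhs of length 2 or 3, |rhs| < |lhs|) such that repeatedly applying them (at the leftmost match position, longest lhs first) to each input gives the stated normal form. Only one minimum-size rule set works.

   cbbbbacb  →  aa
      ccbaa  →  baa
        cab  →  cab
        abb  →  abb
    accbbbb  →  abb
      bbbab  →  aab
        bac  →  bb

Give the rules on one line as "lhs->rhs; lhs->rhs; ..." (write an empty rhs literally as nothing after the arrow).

ac->b; bbb->a; cb->b

  | cbbbbacb => bbbbacb => abacb => abbb => aa
  | ccbaa => cbaa => baa
  | cab
  | abb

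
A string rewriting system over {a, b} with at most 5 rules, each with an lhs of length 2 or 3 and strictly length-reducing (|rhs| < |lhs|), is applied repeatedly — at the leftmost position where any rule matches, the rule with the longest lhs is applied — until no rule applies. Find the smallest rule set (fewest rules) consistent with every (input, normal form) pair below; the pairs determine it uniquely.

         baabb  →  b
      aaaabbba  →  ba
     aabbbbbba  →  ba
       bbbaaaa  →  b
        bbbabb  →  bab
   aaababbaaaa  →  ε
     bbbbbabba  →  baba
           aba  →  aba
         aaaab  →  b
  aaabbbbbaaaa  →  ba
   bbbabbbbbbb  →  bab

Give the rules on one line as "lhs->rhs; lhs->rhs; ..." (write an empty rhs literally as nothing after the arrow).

aa->b; baa->; bb->b; bbb->aa

  | baabb => bb => b
  | aaaabbba => baabbba => bbba => aaa => ba
  | aabbbbbba => bbbbbbba => aabbbba => bbbbba => aabba => bbba => aaa => ba
  | bbbaaaa => aaaaaa => baaaa => aa => b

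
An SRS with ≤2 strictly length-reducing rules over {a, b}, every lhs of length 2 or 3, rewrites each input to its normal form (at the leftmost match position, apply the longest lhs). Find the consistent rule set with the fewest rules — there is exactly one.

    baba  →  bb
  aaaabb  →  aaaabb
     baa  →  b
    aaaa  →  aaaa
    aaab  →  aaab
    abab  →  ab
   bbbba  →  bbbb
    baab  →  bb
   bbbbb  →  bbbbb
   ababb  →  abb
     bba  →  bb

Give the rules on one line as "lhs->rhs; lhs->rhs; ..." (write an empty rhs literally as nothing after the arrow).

  | baba => bba => bb
  | aaaabb
  | baa => ba => b
  | aaaa

aba->a; ba->b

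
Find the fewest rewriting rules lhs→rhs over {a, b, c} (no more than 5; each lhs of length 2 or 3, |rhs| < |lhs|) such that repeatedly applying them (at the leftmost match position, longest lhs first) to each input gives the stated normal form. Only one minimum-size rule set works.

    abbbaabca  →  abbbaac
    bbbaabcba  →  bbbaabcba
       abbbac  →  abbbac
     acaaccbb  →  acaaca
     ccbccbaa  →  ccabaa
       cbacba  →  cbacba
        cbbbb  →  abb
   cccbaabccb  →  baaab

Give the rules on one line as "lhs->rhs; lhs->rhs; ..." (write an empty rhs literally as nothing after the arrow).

  | abbbaabca => abbbaac
  | bbbaabcba
  | abbbac
  | acaaccbb => acaaca

bca->c; bcc->a; cbb->a; ccc->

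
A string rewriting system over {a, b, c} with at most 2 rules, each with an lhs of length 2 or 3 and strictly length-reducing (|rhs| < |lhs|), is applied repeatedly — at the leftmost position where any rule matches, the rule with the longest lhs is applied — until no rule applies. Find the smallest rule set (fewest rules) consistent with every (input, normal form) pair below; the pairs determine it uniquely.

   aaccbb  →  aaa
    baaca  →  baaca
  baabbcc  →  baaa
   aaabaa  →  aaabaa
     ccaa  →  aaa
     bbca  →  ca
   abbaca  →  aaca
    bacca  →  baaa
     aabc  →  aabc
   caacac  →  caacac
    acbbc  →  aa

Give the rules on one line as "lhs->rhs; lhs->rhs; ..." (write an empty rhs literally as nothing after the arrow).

bb->; cc->a

  | aaccbb => aaabb => aaa
  | baaca
  | baabbcc => baacc => baaa
  | aaabaa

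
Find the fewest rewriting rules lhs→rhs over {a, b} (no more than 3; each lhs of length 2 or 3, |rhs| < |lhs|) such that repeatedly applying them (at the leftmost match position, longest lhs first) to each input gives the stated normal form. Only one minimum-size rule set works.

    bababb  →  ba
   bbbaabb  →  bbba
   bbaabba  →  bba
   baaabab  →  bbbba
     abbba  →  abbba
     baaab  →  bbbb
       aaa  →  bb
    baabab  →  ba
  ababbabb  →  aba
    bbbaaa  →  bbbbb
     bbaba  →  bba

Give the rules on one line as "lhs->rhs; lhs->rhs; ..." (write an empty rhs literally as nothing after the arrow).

  | bababb => baabb => babb => bab => ba
  | bbbaabb => bbbabb => bbbab => bbba
  | bbaabba => bbabba => bbaba => bbaa => bba
  | baaabab => bbbbab => bbbba

aa->a; aaa->bb; bab->ba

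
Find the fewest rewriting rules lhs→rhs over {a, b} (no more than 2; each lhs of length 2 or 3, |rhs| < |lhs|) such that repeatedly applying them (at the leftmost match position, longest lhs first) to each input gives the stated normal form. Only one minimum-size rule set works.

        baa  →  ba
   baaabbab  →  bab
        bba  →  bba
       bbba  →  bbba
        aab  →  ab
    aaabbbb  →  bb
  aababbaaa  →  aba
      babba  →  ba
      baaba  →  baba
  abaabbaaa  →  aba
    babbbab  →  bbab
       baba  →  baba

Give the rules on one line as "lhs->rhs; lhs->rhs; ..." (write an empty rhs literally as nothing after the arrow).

  | baa => ba
  | baaabbab => baabbab => babbab => bab
  | bba
  | bbba

aa->a; abb->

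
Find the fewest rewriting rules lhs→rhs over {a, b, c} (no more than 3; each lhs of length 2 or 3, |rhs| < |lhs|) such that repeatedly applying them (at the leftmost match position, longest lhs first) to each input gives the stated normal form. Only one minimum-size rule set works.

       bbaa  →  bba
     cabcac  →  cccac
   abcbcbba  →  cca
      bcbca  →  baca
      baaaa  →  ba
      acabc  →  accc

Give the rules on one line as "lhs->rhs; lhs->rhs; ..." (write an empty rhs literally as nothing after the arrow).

aa->a; ab->c; cb->a

  | bbaa => bba
  | cabcac => cccac
  | abcbcbba => ccbcbba => cacbba => caaba => caba => cca
  | bcbca => baca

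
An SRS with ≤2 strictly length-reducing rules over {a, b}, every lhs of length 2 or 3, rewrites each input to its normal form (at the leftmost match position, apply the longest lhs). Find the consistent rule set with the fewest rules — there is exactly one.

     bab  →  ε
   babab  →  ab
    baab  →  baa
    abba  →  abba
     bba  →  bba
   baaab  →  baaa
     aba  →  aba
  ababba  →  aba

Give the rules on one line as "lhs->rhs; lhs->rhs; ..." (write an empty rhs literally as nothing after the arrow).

aab->aa; bab->

  | bab => ε
  | babab => ab
  | baab => baa
  | abba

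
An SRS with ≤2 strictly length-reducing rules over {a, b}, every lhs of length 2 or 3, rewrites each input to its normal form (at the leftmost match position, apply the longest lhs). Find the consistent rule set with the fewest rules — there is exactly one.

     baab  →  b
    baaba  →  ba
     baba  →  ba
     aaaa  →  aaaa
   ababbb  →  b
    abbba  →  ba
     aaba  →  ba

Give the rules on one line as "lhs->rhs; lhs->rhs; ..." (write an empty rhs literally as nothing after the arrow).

  | baab => bab => bb => b
  | baaba => baba => bba => ba
  | baba => bba => ba
  | aaaa

ab->b; bb->b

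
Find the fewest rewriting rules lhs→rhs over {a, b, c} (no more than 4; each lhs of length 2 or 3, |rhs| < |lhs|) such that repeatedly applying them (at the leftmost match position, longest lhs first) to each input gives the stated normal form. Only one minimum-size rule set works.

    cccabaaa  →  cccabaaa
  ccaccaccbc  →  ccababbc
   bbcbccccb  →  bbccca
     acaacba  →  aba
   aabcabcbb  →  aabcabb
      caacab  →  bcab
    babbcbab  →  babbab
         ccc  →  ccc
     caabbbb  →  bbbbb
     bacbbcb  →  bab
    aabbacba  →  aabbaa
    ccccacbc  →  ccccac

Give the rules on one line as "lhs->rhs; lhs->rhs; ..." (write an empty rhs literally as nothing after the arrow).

acc->ab; caa->b; cb->; ccb->ca

  | cccabaaa
  | ccaccaccbc => ccabaccbc => ccababbc
  | bbcbccccb => bbccccb => bbccca
  | acaacba => abcba => aba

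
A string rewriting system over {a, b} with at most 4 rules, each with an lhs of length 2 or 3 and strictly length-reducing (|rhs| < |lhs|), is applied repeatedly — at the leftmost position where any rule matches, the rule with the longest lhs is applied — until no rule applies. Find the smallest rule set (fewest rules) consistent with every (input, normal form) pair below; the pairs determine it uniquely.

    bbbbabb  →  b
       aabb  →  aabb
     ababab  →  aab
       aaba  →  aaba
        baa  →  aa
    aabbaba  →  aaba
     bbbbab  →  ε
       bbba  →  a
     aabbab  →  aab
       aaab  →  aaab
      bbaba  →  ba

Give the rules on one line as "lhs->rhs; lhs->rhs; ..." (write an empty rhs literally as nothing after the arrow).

baa->aa; bab->; bbb->

  | bbbbabb => babb => b
  | aabb
  | ababab => aab
  | aaba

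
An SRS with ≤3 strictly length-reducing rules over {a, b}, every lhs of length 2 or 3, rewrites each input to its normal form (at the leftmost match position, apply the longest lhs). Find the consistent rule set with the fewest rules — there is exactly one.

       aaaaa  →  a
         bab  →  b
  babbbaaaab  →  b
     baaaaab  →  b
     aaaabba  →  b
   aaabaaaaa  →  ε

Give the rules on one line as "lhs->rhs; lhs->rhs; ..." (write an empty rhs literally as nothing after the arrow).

  | aaaaa => aaa => a
  | bab => b
  | babbbaaaab => bbbaaaab => bbaaab => baab => ab => b
  | baaaaab => aaaab => aab => b

aa->; ab->b; ba->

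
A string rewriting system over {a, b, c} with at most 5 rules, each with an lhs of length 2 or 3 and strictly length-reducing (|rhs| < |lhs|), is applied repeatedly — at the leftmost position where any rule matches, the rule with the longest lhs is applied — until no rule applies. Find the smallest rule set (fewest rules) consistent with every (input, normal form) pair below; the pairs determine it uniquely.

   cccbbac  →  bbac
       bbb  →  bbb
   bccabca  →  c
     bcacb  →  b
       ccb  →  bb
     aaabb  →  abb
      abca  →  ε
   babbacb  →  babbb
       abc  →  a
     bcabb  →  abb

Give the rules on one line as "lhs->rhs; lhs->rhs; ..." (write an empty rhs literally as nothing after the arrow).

  | cccbbac => bcbbac => bbac
  | bbb
  | bccabca => cabca => caa => c
  | bcacb => acb => b

aa->; acb->b; bc->; cc->b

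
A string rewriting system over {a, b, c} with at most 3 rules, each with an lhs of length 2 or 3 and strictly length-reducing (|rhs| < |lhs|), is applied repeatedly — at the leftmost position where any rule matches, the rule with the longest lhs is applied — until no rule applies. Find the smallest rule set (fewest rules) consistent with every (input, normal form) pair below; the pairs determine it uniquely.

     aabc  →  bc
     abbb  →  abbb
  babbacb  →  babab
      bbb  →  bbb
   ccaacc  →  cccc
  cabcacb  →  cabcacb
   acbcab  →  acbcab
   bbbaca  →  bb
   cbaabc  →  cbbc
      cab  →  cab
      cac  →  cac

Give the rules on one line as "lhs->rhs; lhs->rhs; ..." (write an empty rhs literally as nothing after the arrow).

  | aabc => bc
  | abbb
  | babbacb => babab
  | bbb

aa->; bac->a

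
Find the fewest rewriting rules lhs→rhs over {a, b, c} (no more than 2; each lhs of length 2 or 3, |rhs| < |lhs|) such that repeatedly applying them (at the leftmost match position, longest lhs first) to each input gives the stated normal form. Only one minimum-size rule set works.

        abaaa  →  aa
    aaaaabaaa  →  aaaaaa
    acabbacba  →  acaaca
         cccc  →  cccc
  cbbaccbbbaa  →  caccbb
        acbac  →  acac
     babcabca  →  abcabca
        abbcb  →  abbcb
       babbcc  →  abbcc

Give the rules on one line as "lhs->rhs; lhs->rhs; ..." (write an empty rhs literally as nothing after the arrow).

ba->a; baa->

  | abaaa => aa
  | aaaaabaaa => aaaaaa
  | acabbacba => acabacba => acaacba => acaaca
  | cccc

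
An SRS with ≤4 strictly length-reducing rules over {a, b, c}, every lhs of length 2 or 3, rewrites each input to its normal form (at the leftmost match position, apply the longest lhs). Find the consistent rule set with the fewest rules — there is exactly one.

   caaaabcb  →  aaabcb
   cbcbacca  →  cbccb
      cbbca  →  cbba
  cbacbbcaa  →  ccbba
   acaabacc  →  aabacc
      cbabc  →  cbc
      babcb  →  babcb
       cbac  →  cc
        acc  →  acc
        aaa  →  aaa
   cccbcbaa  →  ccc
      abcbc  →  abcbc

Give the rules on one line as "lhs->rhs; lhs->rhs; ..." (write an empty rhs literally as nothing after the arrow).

ca->a; caa->a; cba->c; cca->cb

  | caaaabcb => aaabcb
  | cbcbacca => cbccca => cbccb
  | cbbca => cbba
  | cbacbbcaa => ccbbcaa => ccbba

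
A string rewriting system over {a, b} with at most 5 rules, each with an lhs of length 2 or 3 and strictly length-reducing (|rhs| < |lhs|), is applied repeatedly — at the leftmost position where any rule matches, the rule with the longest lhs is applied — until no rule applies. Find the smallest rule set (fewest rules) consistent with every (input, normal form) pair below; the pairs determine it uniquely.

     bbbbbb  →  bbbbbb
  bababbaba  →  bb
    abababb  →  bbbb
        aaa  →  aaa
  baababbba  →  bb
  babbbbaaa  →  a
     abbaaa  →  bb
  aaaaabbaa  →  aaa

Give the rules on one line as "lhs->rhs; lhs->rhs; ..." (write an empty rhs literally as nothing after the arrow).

ab->a; aba->bb; ba->b; bba->ab

  | bbbbbb
  | bababbaba => bbabbaba => abbbaba => abbaba => ababa => bbba => bab => bb
  | abababb => bbbabb => babbb => bbbb
  | aaa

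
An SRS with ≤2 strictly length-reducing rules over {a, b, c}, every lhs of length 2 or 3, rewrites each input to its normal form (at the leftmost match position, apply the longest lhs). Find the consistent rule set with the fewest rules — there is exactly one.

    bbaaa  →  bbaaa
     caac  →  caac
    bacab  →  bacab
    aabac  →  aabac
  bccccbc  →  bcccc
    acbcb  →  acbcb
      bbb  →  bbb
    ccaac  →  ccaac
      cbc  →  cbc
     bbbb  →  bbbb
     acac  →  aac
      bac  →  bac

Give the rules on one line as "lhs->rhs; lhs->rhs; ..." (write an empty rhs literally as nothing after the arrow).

  | bbaaa
  | caac
  | bacab
  | aabac

cac->ac; ccb->c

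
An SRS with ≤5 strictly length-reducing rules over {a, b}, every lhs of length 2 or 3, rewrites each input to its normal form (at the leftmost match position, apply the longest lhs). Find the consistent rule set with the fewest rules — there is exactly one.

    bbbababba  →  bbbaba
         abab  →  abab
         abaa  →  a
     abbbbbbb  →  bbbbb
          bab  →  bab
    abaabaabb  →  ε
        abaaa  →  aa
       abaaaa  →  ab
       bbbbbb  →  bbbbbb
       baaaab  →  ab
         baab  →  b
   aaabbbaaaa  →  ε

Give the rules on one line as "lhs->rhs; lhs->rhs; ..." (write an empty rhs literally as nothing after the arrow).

  | bbbababba => bbbaba
  | abab
  | abaa => a
  | abbbbbbb => bbbbb

aaa->ab; aab->ab; abb->; baa->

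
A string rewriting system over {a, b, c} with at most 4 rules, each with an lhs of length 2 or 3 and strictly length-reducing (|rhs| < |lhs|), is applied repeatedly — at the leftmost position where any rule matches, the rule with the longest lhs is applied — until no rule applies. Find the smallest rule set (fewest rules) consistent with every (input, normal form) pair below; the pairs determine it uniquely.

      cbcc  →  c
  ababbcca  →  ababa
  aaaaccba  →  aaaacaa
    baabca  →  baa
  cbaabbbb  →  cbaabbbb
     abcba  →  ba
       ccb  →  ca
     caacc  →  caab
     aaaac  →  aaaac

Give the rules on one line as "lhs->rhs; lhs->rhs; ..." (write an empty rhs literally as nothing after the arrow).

  | cbcc => c
  | ababbcca => ababa
  | aaaaccba => aaaacaa
  | baabca => baa

abc->; bcc->; cc->b; ccb->ca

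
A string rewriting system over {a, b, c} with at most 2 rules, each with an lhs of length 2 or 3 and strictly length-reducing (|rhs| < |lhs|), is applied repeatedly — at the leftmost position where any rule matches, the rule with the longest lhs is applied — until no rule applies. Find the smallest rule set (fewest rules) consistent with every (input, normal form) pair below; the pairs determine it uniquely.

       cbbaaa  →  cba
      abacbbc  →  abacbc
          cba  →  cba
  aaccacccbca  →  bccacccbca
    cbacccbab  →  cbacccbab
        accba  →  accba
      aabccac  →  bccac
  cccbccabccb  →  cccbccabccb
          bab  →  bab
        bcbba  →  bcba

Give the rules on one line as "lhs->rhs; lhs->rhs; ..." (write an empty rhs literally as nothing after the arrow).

  | cbbaaa => cbaaa => cbba => cba
  | abacbbc => abacbc
  | cba
  | aaccacccbca => bccacccbca

aa->b; bb->b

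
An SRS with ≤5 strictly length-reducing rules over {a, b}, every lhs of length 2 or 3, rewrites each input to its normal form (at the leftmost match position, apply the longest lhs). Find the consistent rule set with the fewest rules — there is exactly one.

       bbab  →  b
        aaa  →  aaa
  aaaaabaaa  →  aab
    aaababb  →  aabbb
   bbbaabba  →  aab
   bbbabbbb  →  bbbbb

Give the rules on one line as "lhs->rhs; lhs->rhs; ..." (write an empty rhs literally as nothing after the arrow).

aba->b; ba->; baa->aa; bab->

  | bbab => b
  | aaa
  | aaaaabaaa => aaaabaa => aaaba => aab
  | aaababb => aabbb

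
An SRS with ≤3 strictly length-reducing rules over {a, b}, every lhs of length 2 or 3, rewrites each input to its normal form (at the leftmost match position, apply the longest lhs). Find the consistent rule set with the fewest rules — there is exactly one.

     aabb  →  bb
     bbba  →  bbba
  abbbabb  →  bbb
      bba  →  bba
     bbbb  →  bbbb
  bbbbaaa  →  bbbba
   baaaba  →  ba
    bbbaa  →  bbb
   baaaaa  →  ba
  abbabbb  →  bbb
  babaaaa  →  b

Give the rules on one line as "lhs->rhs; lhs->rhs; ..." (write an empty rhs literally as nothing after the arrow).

aa->; ab->

  | aabb => bb
  | bbba
  | abbbabb => bbabb => bbb
  | bba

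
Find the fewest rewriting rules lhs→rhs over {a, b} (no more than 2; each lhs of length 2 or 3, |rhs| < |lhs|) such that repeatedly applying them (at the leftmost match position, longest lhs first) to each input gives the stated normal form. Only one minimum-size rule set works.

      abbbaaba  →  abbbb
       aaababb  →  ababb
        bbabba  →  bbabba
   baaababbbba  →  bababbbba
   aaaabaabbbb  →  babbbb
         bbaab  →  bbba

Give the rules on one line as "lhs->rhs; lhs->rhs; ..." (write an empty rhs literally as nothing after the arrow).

  | abbbaaba => abbbbaa => abbbb
  | aaababb => ababb
  | bbabba
  | baaababbbba => bababbbba

aa->; aab->ba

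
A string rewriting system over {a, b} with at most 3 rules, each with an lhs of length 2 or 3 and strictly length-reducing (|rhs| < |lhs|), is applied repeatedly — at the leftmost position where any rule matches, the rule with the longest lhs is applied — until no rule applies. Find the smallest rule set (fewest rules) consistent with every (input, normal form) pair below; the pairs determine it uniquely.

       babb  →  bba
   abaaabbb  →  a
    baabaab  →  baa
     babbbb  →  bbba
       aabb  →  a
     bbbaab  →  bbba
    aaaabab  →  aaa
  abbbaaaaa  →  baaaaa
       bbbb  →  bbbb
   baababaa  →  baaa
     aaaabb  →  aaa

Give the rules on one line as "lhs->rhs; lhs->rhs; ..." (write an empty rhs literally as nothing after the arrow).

  | babb => bba
  | abaaabbb => aaabbb => aabab => aab => a
  | baabaab => baaab => baa
  | babbbb => bbabb => bbba

ab->; abb->ba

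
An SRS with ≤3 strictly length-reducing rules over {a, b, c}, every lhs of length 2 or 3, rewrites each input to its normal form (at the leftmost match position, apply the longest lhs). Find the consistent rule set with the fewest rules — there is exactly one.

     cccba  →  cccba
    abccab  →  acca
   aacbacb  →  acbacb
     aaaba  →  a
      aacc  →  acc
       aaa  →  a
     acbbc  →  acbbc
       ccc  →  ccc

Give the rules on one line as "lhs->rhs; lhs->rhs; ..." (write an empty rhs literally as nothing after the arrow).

aa->a; ab->a

  | cccba
  | abccab => accab => acca
  | aacbacb => acbacb
  | aaaba => aaba => aba => aa => a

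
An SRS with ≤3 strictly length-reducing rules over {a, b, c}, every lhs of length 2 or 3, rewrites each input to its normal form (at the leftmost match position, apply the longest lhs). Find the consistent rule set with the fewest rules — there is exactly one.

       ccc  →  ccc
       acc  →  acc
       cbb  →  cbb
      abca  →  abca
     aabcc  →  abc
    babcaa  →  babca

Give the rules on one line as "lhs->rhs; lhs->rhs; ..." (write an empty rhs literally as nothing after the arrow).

  | ccc
  | acc
  | cbb
  | abca

aa->a; bcc->bc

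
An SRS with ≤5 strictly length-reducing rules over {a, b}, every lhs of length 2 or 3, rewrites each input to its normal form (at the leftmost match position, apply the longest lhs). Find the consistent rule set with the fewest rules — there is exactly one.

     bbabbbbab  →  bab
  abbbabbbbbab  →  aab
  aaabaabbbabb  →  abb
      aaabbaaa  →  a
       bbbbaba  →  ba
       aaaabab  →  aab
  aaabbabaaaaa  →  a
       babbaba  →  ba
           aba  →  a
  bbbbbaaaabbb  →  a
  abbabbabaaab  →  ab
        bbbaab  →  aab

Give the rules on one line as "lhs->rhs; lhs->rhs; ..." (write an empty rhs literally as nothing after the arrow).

  | bbabbbbab => bbbbab => bab
  | abbbabbbbbab => aabbbbbab => aabbab => aab
  | aaabaabbbabb => abaabbbabb => aabbbabb => aaabb => abb
  | aaabbaaa => abbaaa => aaa => a

aaa->a; aba->a; bba->; bbb->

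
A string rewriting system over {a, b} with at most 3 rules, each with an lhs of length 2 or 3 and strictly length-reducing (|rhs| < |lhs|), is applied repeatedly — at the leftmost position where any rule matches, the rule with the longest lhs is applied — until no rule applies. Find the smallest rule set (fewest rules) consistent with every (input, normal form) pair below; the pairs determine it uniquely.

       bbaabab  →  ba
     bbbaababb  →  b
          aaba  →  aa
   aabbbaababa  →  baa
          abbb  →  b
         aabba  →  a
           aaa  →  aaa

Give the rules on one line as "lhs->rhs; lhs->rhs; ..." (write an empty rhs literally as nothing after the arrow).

ab->; bb->b

  | bbaabab => baabab => baab => ba
  | bbbaababb => bbaababb => baababb => baabb => bab => b
  | aaba => aa
  | aabbbaababa => abbaababa => baababa => baaba => baa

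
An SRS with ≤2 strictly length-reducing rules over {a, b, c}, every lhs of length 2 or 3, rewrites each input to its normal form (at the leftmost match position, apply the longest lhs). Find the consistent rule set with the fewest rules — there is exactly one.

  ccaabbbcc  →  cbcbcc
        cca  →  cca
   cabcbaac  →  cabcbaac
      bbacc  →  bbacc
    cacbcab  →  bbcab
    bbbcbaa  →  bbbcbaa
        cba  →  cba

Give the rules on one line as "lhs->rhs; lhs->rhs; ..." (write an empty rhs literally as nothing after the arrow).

abb->cc; cac->b

  | ccaabbbcc => ccaccbcc => cbcbcc
  | cca
  | cabcbaac
  | bbacc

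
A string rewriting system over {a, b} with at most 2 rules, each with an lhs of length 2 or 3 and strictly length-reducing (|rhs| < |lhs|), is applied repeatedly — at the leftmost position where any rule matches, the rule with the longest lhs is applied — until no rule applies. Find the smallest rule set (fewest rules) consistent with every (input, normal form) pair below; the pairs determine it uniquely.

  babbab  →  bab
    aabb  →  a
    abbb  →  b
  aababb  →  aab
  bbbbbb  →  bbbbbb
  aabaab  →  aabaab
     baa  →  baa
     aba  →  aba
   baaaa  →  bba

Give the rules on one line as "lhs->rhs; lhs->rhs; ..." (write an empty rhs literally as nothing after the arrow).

  | babbab => bab
  | aabb => a
  | abbb => b
  | aababb => aab

aaa->b; abb->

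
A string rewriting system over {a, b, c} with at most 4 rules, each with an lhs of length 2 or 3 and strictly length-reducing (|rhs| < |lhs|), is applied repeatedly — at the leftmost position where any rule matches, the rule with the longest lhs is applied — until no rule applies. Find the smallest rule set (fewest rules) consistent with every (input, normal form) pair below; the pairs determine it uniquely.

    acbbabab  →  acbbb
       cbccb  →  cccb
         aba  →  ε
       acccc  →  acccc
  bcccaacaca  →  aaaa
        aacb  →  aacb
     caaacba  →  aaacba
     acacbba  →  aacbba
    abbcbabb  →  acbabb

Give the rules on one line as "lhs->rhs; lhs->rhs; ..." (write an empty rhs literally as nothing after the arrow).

aba->; bc->c; ca->a

  | acbbabab => acbbb
  | cbccb => cccb
  | aba => ε
  | acccc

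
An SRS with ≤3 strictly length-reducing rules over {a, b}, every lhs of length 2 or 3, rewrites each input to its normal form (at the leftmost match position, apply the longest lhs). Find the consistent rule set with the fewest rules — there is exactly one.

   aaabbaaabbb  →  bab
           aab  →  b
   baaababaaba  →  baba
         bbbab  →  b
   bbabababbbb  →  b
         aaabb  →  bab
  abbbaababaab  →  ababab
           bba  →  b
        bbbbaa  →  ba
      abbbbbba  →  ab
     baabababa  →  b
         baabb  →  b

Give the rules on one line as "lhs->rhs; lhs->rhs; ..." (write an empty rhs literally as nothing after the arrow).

aa->b; bb->b; bba->b

  | aaabbaaabbb => babbaaabbb => babaabbb => babbbbb => babbbb => babbb => babb => bab
  | aab => bb => b
  | baaababaaba => bbababaaba => bbabaaba => bbaaba => baba
  | bbbab => bbab => bb => b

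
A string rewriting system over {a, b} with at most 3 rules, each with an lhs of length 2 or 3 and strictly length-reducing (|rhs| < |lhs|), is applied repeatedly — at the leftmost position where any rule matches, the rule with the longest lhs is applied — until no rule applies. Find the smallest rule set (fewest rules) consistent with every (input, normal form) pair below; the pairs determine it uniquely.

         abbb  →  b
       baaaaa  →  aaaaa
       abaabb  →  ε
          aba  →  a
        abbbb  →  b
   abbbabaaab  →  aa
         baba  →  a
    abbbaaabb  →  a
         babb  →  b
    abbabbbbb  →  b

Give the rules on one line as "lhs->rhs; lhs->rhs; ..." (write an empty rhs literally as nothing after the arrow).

  | abbb => bb => b
  | baaaaa => aaaaa
  | abaabb => aabb => ab => ε
  | aba => a

ab->; ba->a; bb->b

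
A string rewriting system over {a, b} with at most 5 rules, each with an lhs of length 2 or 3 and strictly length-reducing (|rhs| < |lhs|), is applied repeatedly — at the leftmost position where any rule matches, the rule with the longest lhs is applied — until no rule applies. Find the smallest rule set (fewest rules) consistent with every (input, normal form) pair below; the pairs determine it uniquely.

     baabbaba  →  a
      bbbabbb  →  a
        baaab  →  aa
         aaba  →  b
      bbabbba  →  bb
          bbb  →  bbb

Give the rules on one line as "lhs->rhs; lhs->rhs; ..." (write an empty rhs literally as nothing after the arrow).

ab->; aba->bb; ba->a; bab->a

  | baabbaba => aabbaba => ababa => bbba => bba => ba => a
  | bbbabbb => bbabb => bab => a
  | baaab => aaab => aa
  | aaba => abb => b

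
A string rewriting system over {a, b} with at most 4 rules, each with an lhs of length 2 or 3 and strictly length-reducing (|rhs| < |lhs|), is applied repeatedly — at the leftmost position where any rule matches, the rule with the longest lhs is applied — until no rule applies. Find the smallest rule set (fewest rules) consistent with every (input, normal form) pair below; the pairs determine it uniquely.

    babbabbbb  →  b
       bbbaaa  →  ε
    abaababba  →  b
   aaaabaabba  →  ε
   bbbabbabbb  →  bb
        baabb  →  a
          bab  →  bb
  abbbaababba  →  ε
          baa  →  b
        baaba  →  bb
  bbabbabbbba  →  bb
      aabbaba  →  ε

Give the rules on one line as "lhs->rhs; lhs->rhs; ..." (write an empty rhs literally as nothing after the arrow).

aa->; ab->b; ba->b; bbb->a

  | babbabbbb => bbbabbbb => aabbbb => bbbb => ab => b
  | bbbaaa => aaaa => aa => ε
  | abaababba => baababba => bababba => bbabba => bbbba => aba => ba => b
  | aaaabaabba => aabaabba => baabba => babba => bbba => aa => ε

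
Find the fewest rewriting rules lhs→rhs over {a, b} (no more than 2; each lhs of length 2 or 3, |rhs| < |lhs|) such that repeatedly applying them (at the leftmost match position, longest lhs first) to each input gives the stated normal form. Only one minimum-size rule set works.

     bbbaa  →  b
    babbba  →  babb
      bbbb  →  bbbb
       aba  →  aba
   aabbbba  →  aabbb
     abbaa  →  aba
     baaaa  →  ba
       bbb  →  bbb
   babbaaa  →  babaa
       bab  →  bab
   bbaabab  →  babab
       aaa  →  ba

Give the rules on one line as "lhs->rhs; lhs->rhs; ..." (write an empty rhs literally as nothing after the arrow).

  | bbbaa => bba => b
  | babbba => babb
  | bbbb
  | aba

aaa->ba; bba->b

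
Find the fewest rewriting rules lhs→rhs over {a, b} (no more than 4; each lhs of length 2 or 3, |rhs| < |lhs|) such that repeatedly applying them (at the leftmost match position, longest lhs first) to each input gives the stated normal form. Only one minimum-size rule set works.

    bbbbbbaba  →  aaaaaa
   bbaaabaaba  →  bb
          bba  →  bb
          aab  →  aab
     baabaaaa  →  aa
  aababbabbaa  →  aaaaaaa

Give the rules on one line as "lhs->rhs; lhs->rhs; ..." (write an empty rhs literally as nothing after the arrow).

  | bbbbbbaba => aabbbaba => aaaaaba => aaaaaa
  | bbaaabaaba => babaaba => bbaaba => bba => bb
  | bba => bb
  | aab

aba->aa; ba->b; baa->; bbb->aa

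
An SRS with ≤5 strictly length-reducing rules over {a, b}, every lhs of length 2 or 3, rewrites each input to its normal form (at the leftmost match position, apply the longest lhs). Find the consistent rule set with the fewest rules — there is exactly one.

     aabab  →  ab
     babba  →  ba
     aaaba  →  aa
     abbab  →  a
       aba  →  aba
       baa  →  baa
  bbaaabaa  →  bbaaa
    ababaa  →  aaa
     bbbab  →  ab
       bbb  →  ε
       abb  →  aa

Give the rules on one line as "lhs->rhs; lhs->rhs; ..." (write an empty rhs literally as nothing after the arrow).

aab->; abb->aa; bab->; bbb->

  | aabab => ab
  | babba => ba
  | aaaba => aa
  | abbab => aaab => a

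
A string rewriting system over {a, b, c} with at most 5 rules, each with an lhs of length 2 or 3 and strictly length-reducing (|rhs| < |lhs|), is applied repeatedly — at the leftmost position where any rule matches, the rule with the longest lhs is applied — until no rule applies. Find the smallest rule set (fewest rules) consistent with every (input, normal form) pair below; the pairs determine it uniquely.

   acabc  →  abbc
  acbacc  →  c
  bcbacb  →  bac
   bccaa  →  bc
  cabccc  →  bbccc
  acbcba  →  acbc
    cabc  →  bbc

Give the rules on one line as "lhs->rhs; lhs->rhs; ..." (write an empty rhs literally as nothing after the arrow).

  | acabc => abbc
  | acbacc => accc => c
  | bcbacb => bccb => bac
  | bccaa => bcba => bc

acc->; ca->b; cba->c; ccb->ac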